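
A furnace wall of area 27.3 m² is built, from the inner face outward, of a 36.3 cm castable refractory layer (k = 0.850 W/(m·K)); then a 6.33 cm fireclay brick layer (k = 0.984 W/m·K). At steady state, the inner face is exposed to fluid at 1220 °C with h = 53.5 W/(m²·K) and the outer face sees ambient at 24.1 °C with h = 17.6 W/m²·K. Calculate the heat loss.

Q = 57.6 kW

Series thermal resistances, inner to outer:
  R_conv,in = 1/(hA) = 1/(53.5·27.3) = 6.847×10^-4 K/W
  R_castable refractory = L/(kA) = 0.363/(0.850·27.3) = 0.01564 K/W
  R_fireclay brick = L/(kA) = 0.0633/(0.984·27.3) = 0.002356 K/W
  R_conv,out = 1/(hA) = 1/(17.6·27.3) = 0.002081 K/W
ΣR = 6.847×10^-4 + 0.01564 + 0.002356 + 0.002081 = 0.02076 K/W
Q = ΔT/ΣR = (1220 °C − 24.1 °C)/0.02076 = 57600 W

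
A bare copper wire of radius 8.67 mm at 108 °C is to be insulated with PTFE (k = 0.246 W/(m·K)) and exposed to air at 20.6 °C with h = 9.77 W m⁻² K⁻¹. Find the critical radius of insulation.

r_cr = 2.52 cm

For a cylinder, r_cr = k_ins/h = 0.246/9.77 = 0.0252 m = 2.52 cm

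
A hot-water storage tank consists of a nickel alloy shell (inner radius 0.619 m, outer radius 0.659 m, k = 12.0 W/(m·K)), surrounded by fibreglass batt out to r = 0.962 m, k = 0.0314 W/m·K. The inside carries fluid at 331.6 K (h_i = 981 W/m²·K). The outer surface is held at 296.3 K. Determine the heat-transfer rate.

Q = 29.1 W

Treat each layer as a resistance in series:
  R_conv,in = 1/(4πr²h) = 1/(4π·0.619²·981) = 2.117×10^-4 K/W
  R_nickel alloy = (1/0.619 − 1/0.659)/(4πk) = 0.09806/(4π·12.0) = 6.503×10^-4 K/W
  R_fibreglass batt = (1/0.659 − 1/0.962)/(4πk) = 0.4779/(4π·0.0314) = 1.211 K/W
ΣR = 2.117×10^-4 + 6.503×10^-4 + 1.211 = 1.212 K/W
Q = ΔT/ΣR = (331.6 K − 296.3 K)/1.212 = 29.1 W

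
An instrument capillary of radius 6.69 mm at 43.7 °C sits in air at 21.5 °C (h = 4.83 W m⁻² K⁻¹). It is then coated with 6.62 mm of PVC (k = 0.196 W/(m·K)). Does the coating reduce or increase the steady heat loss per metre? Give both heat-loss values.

Critical radius for a cylinder: r_cr = k/h = 0.0406 m = 4.06 cm.
Outer radius after coating: r₂ = 0.00669 + 0.00662 = 0.01331 m.
Since r₁ < r_cr and r₂ ≤ r_cr, the coating moves toward the maximum at r_cr — heat loss rises.
Bare: R = 1/(2πr₁h) = 4.925 m·K/W; Q = 22.2/4.925 = 4.51 W/m.
Coated: R = R_cond + R_conv = 3.034 m·K/W; Q = 22.2/3.034 = 7.32 W/m.

increases: 4.51 → 7.32 W/m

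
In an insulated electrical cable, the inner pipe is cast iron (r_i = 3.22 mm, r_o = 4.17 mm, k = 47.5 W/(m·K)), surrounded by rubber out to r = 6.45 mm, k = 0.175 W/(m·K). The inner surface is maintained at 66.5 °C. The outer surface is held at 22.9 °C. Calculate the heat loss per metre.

Treat each layer as a resistance in series:
  R'_cast iron = ln(0.00417/0.00322)/(2πk) = 0.2585/(2π·47.5) = 8.663×10^-4 m·K/W
  R'_rubber = ln(0.00645/0.00417)/(2πk) = 0.4362/(2π·0.175) = 0.3967 m·K/W
ΣR = 8.663×10^-4 + 0.3967 = 0.3976 m·K/W
Q' = ΔT/ΣR = (66.5 °C − 22.9 °C)/0.3976 = 110 W/m

Q' = 110 W/m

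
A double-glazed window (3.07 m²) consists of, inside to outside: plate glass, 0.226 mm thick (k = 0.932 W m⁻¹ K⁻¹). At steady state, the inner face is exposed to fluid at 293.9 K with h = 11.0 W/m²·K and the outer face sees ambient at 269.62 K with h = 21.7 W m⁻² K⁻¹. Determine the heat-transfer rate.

Resistance network (inner→outer):
  R_conv,in = 1/(hA) = 1/(11.0·3.07) = 0.02961 K/W
  R_plate glass = L/(kA) = 2.26×10^-4/(0.932·3.07) = 7.899×10^-5 K/W
  R_conv,out = 1/(hA) = 1/(21.7·3.07) = 0.01501 K/W
ΣR = 0.02961 + 7.899×10^-5 + 0.01501 = 0.04470 K/W
Q = ΔT/ΣR = (293.9 K − 269.62 K)/0.04470 = 543 W

Q = 543 W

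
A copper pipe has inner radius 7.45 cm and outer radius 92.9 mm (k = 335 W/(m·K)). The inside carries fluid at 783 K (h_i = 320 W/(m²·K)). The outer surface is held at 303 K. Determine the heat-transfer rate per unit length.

Treat each layer as a resistance in series:
  R'_conv,in = 1/(2πr h) = 1/(2π·0.0745·320) = 0.006676 m·K/W
  R'_copper = ln(0.0929/0.0745)/(2πk) = 0.2207/(2π·335) = 1.049×10^-4 m·K/W
ΣR = 0.006676 + 1.049×10^-4 = 0.006781 m·K/W
Q' = ΔT/ΣR = (783 K − 303 K)/0.006781 = 70800 W/m

Q' = 70.8 kW/m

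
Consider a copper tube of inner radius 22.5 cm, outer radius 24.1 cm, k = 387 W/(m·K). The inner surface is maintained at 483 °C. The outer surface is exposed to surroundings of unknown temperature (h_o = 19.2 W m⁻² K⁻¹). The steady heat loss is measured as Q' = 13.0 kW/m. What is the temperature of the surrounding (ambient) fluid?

Series resistances:
  R'_copper = ln(0.241/0.225)/(2πk) = 0.06870/(2π·387) = 2.825×10^-5 m·K/W
  R'_conv,out = 1/(2πr h) = 1/(2π·0.241·19.2) = 0.03440 m·K/W
ΣR = 0.03442 m·K/W
ΔT = Q'·ΣR = 13000 × 0.03442 = 447.5 K
Heat flows outward, so T_out = T_in − ΔT = 483 − 447.5 = 35.5 °C

T_out = 35.5 °C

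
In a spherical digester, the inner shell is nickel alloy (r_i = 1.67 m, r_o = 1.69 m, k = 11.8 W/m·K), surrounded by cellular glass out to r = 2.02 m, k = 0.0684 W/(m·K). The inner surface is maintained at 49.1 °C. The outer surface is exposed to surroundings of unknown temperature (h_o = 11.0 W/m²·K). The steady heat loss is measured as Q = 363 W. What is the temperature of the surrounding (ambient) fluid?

Sum the resistances:
  R_nickel alloy = (1/1.67 − 1/1.69)/(4πk) = 0.007086/(4π·11.8) = 4.779×10^-5 K/W
  R_cellular glass = (1/1.69 − 1/2.02)/(4πk) = 0.09667/(4π·0.0684) = 0.1125 K/W
  R_conv,out = 1/(4πr²h) = 1/(4π·2.02²·11.0) = 0.001773 K/W
ΣR = 0.1143 K/W
ΔT = Q·ΣR = 363 × 0.1143 = 41.49 K
Heat flows outward, so T_out = T_in − ΔT = 49.1 − 41.49 = 7.61 °C

T_out = 7.61 °C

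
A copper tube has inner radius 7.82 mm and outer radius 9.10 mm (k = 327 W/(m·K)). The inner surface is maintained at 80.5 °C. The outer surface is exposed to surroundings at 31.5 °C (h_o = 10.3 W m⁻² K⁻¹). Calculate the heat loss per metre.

Q' = 28.9 W/m

Treat each layer as a resistance in series:
  R'_copper = ln(0.00910/0.00782)/(2πk) = 0.1516/(2π·327) = 7.378×10^-5 m·K/W
  R'_conv,out = 1/(2πr h) = 1/(2π·0.00910·10.3) = 1.698 m·K/W
ΣR = 7.378×10^-5 + 1.698 = 1.698 m·K/W
Q' = ΔT/ΣR = (80.5 °C − 31.5 °C)/1.698 = 28.9 W/m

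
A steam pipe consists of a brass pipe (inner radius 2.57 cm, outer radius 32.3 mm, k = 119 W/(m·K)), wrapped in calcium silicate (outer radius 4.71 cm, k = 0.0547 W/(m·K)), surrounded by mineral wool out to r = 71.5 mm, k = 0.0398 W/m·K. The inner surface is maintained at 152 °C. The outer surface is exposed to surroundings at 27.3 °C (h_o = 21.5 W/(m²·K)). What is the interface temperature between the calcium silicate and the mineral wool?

Resistance network (inner→outer):
  R'_brass = ln(0.0323/0.0257)/(2πk) = 0.2286/(2π·119) = 3.057×10^-4 m·K/W
  R'_calcium silicate = ln(0.0471/0.0323)/(2πk) = 0.3772/(2π·0.0547) = 1.098 m·K/W
  R'_mineral wool = ln(0.0715/0.0471)/(2πk) = 0.4174/(2π·0.0398) = 1.669 m·K/W
  R'_conv,out = 1/(2πr h) = 1/(2π·0.0715·21.5) = 0.1035 m·K/W
ΣR = 3.057×10^-4 + 1.098 + 1.669 + 0.1035 = 2.871 m·K/W
Q' = ΔT/ΣR = (152 °C − 27.3 °C)/2.871 = 43.43 W/m
From the inner boundary to the calcium silicate/mineral wool interface, ΣR_partial = 1.098 m·K/W.
T_interface = T_in − Q'·ΣR_partial = 152 °C − (43.43)(1.098) = 104 °C

T = 104 °C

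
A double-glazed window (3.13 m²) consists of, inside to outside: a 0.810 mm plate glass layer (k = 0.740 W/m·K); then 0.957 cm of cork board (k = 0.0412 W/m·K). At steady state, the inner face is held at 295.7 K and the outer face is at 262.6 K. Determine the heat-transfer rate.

Treat each layer as a resistance in series:
  R_plate glass = L/(kA) = 8.10×10^-4/(0.740·3.13) = 3.497×10^-4 K/W
  R_cork board = L/(kA) = 0.00957/(0.0412·3.13) = 0.07421 K/W
ΣR = 3.497×10^-4 + 0.07421 = 0.07456 K/W
Q = ΔT/ΣR = (295.7 K − 262.6 K)/0.07456 = 444 W

Q = 444 W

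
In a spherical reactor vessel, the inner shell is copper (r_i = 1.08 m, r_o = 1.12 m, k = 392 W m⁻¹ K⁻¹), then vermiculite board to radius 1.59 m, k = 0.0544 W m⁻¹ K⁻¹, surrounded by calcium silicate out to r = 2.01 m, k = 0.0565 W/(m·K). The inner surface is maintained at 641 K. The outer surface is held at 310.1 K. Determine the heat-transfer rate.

Treat each layer as a resistance in series:
  R_copper = (1/1.08 − 1/1.12)/(4πk) = 0.03307/(4π·392) = 6.713×10^-6 K/W
  R_vermiculite board = (1/1.12 − 1/1.59)/(4πk) = 0.2639/(4π·0.0544) = 0.3861 K/W
  R_calcium silicate = (1/1.59 − 1/2.01)/(4πk) = 0.1314/(4π·0.0565) = 0.1851 K/W
ΣR = 6.713×10^-6 + 0.3861 + 0.1851 = 0.5712 K/W
Q = ΔT/ΣR = (641 K − 310.1 K)/0.5712 = 579 W

Q = 579 W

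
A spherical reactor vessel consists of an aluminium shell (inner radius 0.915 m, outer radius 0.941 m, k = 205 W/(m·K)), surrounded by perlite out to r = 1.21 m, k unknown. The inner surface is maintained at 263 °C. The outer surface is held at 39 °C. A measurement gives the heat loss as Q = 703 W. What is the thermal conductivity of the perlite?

k = 0.0590 W/m·K

ΣR = ΔT/Q = |263 − 39|/703 = 0.3186 K/W
Known resistances:
  R_aluminium = (1/0.915 − 1/0.941)/(4πk) = 0.03020/(4π·205) = 1.172×10^-5 K/W
R_perlite = ΣR − ΣR_known = 0.3186 − 1.172×10^-5 = 0.3186 K/W
(1/r₁−1/r₂)/(4πk) = 0.3186 ⇒ k = 0.2363/(4π·0.3186) = 0.0590 W/m·K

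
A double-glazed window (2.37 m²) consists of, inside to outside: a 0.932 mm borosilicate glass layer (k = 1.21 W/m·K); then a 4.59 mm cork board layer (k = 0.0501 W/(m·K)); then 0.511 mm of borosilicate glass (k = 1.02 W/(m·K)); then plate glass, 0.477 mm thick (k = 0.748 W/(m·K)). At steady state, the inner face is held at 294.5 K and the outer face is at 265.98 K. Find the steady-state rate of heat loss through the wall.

Q = 723 W

Treat each layer as a resistance in series:
  R_borosilicate glass = L/(kA) = 9.32×10^-4/(1.21·2.37) = 3.250×10^-4 K/W
  R_cork board = L/(kA) = 0.00459/(0.0501·2.37) = 0.03866 K/W
  R_borosilicate glass = L/(kA) = 5.11×10^-4/(1.02·2.37) = 2.114×10^-4 K/W
  R_plate glass = L/(kA) = 4.77×10^-4/(0.748·2.37) = 2.691×10^-4 K/W
ΣR = 3.250×10^-4 + 0.03866 + 2.114×10^-4 + 2.691×10^-4 = 0.03947 K/W
Q = ΔT/ΣR = (294.5 K − 265.98 K)/0.03947 = 723 W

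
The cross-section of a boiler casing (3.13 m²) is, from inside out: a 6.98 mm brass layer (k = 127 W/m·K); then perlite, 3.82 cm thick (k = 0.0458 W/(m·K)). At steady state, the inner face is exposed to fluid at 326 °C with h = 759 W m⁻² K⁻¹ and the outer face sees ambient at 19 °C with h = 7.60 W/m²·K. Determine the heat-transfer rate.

Q = 994 W

Series thermal resistances, inner to outer:
  R_conv,in = 1/(hA) = 1/(759·3.13) = 4.209×10^-4 K/W
  R_brass = L/(kA) = 0.00698/(127·3.13) = 1.756×10^-5 K/W
  R_perlite = L/(kA) = 0.0382/(0.0458·3.13) = 0.2665 K/W
  R_conv,out = 1/(hA) = 1/(7.60·3.13) = 0.04204 K/W
ΣR = 4.209×10^-4 + 1.756×10^-5 + 0.2665 + 0.04204 = 0.3090 K/W
Q = ΔT/ΣR = (326 °C − 19 °C)/0.3090 = 994 W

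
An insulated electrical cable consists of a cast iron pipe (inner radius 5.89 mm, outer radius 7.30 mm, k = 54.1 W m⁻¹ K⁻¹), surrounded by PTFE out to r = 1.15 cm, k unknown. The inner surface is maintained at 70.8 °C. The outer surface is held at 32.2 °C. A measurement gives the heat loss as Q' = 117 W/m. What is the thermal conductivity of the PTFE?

ΣR = ΔT/Q' = |70.8 − 32.2|/117 = 0.3299 m·K/W
Known resistances:
  R'_cast iron = ln(0.00730/0.00589)/(2πk) = 0.2146/(2π·54.1) = 6.314×10^-4 m·K/W
R_PTFE = ΣR − ΣR_known = 0.3299 − 6.314×10^-4 = 0.3293 m·K/W
ln(r₂/r₁)/(2πk) = 0.3293 ⇒ k = 0.4545/(2π·0.3293) = 0.220 W/m·K

k = 0.220 W/m·K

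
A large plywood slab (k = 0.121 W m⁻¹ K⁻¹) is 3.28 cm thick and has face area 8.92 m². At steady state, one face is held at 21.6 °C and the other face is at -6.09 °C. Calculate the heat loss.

Q = 911 W

Q = kA·ΔT/L = 0.121 × 8.92 × |21.6 °C − -6.09 °C| / 0.0328 = 911 W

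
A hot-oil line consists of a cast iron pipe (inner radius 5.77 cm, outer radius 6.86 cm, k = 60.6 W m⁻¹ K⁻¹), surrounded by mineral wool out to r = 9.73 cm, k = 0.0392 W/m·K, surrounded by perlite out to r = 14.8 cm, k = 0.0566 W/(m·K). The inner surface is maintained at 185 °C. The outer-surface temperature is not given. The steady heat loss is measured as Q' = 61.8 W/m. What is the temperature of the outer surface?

Series resistances:
  R'_cast iron = ln(0.0686/0.0577)/(2πk) = 0.1730/(2π·60.6) = 4.544×10^-4 m·K/W
  R'_mineral wool = ln(0.0973/0.0686)/(2πk) = 0.3495/(2π·0.0392) = 1.419 m·K/W
  R'_perlite = ln(0.148/0.0973)/(2πk) = 0.4194/(2π·0.0566) = 1.179 m·K/W
ΣR = 2.599 m·K/W
ΔT = Q'·ΣR = 61.8 × 2.599 = 160.6 K
Heat flows outward, so T_out = T_in − ΔT = 185 − 160.6 = 24.4 °C

T_out = 24.4 °C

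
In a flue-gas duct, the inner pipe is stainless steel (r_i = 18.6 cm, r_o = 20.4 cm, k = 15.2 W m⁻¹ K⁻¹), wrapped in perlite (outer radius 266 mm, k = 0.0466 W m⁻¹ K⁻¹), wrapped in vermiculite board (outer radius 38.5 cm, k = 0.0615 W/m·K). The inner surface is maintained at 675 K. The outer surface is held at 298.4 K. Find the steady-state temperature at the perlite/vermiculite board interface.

Resistance network (inner→outer):
  R'_stainless steel = ln(0.204/0.186)/(2πk) = 0.09237/(2π·15.2) = 9.672×10^-4 m·K/W
  R'_perlite = ln(0.266/0.204)/(2πk) = 0.2654/(2π·0.0466) = 0.9064 m·K/W
  R'_vermiculite board = ln(0.385/0.266)/(2πk) = 0.3697/(2π·0.0615) = 0.9569 m·K/W
ΣR = 9.672×10^-4 + 0.9064 + 0.9569 = 1.864 m·K/W
Q' = ΔT/ΣR = (675 K − 298.4 K)/1.864 = 202.0 W/m
From the inner boundary to the perlite/vermiculite board interface, ΣR_partial = 0.9074 m·K/W.
T_interface = T_in − Q'·ΣR_partial = 675 K − (202.0)(0.9074) = 492 K

T = 492 K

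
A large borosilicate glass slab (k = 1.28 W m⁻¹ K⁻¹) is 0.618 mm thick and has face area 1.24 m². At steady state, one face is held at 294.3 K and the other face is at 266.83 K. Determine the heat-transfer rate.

Q = kA·ΔT/L = 1.28 × 1.24 × |294.3 K − 266.83 K| / 6.18×10^-4 = 70600 W

Q = 70600 W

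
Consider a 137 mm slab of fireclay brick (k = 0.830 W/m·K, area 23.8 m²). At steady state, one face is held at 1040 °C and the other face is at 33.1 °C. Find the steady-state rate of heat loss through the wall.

Q = 145 kW

Q = kA·ΔT/L = 0.830 × 23.8 × |1040 °C − 33.1 °C| / 0.137 = 1.45×10^5 W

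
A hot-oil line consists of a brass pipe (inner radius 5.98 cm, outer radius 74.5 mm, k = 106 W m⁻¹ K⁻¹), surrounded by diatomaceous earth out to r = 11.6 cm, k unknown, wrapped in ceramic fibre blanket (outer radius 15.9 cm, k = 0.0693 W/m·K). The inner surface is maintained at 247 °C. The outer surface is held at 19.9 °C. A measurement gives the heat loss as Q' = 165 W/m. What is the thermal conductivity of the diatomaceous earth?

k = 0.108 W/m·K

ΣR = ΔT/Q' = |247 − 19.9|/165 = 1.376 m·K/W
Known resistances:
  R'_brass = ln(0.0745/0.0598)/(2πk) = 0.2198/(2π·106) = 3.300×10^-4 m·K/W
  R'_ceramic fibre blanket = ln(0.159/0.116)/(2πk) = 0.3153/(2π·0.0693) = 0.7242 m·K/W
R_diatomaceous earth = ΣR − ΣR_known = 1.376 − 0.7245 = 0.6515 m·K/W
ln(r₂/r₁)/(2πk) = 0.6515 ⇒ k = 0.4428/(2π·0.6515) = 0.108 W/m·K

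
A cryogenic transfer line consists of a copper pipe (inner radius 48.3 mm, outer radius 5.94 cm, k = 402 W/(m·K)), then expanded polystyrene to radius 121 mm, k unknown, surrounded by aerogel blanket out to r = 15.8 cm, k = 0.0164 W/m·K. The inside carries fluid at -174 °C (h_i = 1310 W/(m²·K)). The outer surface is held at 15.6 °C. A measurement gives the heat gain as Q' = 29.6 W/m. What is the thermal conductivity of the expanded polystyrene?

ΣR = ΔT/Q' = |-174 − 15.6|/29.6 = 6.405 m·K/W
Known resistances:
  R'_conv,in = 1/(2πr h) = 1/(2π·0.0483·1310) = 0.002515 m·K/W
  R'_copper = ln(0.0594/0.0483)/(2πk) = 0.2069/(2π·402) = 8.190×10^-5 m·K/W
  R'_aerogel blanket = ln(0.158/0.121)/(2πk) = 0.2668/(2π·0.0164) = 2.589 m·K/W
R_expanded polystyrene = ΣR − ΣR_known = 6.405 − 2.592 = 3.813 m·K/W
ln(r₂/r₁)/(2πk) = 3.813 ⇒ k = 0.7115/(2π·3.813) = 0.0297 W/m·K

k = 0.0297 W/m·K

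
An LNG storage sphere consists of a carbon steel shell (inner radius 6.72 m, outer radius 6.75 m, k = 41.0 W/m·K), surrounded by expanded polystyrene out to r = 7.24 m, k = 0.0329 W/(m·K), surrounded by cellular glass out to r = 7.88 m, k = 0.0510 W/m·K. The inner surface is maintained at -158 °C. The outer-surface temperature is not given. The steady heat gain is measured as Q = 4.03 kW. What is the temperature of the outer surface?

Series resistances:
  R_carbon steel = (1/6.72 − 1/6.75)/(4πk) = 6.614×10^-4/(4π·41.0) = 1.284×10^-6 K/W
  R_expanded polystyrene = (1/6.75 − 1/7.24)/(4πk) = 0.01003/(4π·0.0329) = 0.02425 K/W
  R_cellular glass = (1/7.24 − 1/7.88)/(4πk) = 0.01122/(4π·0.0510) = 0.01750 K/W
ΣR = 0.04176 K/W
ΔT = Q·ΣR = 4030 × 0.04176 = 168.3 K
Heat flows inward, so T_out = T_in + ΔT = -158 + 168.3 = 10.3 °C

T_out = 10.3 °C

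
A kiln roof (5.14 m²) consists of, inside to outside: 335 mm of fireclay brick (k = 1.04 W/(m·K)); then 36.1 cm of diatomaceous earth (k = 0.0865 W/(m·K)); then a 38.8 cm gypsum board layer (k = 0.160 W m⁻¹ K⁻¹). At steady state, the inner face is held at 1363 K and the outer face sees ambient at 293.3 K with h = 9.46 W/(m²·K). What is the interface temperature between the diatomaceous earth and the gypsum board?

T = 679 K

Resistance network (inner→outer):
  R_fireclay brick = L/(kA) = 0.335/(1.04·5.14) = 0.06267 K/W
  R_diatomaceous earth = L/(kA) = 0.361/(0.0865·5.14) = 0.8119 K/W
  R_gypsum board = L/(kA) = 0.388/(0.160·5.14) = 0.4718 K/W
  R_conv,out = 1/(hA) = 1/(9.46·5.14) = 0.02057 K/W
ΣR = 0.06267 + 0.8119 + 0.4718 + 0.02057 = 1.367 K/W
Q = ΔT/ΣR = (1363 K − 293.3 K)/1.367 = 782.5 W
From the inner boundary to the diatomaceous earth/gypsum board interface, ΣR_partial = 0.8746 K/W.
T_interface = T_in − Q·ΣR_partial = 1363 K − (782.5)(0.8746) = 679 K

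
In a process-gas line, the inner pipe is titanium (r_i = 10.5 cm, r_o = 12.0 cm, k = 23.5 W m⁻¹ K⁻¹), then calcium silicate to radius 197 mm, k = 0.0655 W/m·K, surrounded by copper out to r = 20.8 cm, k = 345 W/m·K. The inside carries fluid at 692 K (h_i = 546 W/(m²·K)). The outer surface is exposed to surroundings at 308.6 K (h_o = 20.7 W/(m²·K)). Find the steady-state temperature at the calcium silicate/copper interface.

T = 320.0 K

Resistance network (inner→outer):
  R'_conv,in = 1/(2πr h) = 1/(2π·0.105·546) = 0.002776 m·K/W
  R'_titanium = ln(0.120/0.105)/(2πk) = 0.1335/(2π·23.5) = 9.043×10^-4 m·K/W
  R'_calcium silicate = ln(0.197/0.120)/(2πk) = 0.4957/(2π·0.0655) = 1.205 m·K/W
  R'_copper = ln(0.208/0.197)/(2πk) = 0.05433/(2π·345) = 2.507×10^-5 m·K/W
  R'_conv,out = 1/(2πr h) = 1/(2π·0.208·20.7) = 0.03696 m·K/W
ΣR = 0.002776 + 9.043×10^-4 + 1.205 + 2.507×10^-5 + 0.03696 = 1.246 m·K/W
Q' = ΔT/ΣR = (692 K − 308.6 K)/1.246 = 307.7 W/m
From the inner boundary to the calcium silicate/copper interface, ΣR_partial = 1.209 m·K/W.
T_interface = T_in − Q'·ΣR_partial = 692 K − (307.7)(1.209) = 320.0 K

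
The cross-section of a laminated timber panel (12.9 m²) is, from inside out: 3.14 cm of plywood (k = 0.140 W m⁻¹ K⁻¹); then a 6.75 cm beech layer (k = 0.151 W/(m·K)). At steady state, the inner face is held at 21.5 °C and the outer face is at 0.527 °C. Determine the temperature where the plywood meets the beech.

Treat each layer as a resistance in series:
  R_plywood = L/(kA) = 0.0314/(0.140·12.9) = 0.01739 K/W
  R_beech = L/(kA) = 0.0675/(0.151·12.9) = 0.03465 K/W
ΣR = 0.01739 + 0.03465 = 0.05204 K/W
Q = ΔT/ΣR = (21.5 °C − 0.527 °C)/0.05204 = 403.0 W
From the inner boundary to the plywood/beech interface, ΣR_partial = 0.01739 K/W.
T_interface = T_in − Q·ΣR_partial = 21.5 °C − (403.0)(0.01739) = 14.5 °C

T = 14.5 °C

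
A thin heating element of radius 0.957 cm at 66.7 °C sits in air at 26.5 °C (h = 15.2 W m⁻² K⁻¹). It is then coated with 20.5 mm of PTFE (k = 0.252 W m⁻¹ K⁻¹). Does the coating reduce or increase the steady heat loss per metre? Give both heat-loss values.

increases: 36.7 → 37.5 W/m

Critical radius for a cylinder: r_cr = k/h = 0.0166 m = 1.66 cm.
Outer radius after coating: r₂ = 0.00957 + 0.0205 = 0.03007 m.
r₁ < r_cr < r₂: heat loss rises to a maximum at r_cr then falls. Whether the coating helps depends on whether Q(r₂) has dropped back below Q(r₁).
Bare: R = 1/(2πr₁h) = 1.094 m·K/W; Q = 40.2/1.094 = 36.7 W/m.
Coated: R = R_cond + R_conv = 1.071 m·K/W; Q = 40.2/1.071 = 37.5 W/m.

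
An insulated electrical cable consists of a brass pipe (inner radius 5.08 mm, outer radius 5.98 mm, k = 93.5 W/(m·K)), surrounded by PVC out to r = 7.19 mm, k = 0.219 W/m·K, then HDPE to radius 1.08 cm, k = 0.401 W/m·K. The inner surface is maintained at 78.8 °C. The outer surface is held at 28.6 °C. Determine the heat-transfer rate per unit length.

Q' = 170 W/m

Treat each layer as a resistance in series:
  R'_brass = ln(0.00598/0.00508)/(2πk) = 0.1631/(2π·93.5) = 2.776×10^-4 m·K/W
  R'_PVC = ln(0.00719/0.00598)/(2πk) = 0.1843/(2π·0.219) = 0.1339 m·K/W
  R'_HDPE = ln(0.0108/0.00719)/(2πk) = 0.4069/(2π·0.401) = 0.1615 m·K/W
ΣR = 2.776×10^-4 + 0.1339 + 0.1615 = 0.2957 m·K/W
Q' = ΔT/ΣR = (78.8 °C − 28.6 °C)/0.2957 = 170 W/m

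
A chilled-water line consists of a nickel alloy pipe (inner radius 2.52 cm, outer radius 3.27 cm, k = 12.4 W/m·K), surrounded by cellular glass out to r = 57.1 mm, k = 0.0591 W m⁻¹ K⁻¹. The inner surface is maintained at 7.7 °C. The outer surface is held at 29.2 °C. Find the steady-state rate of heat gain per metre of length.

Q' = 14.3 W/m

Resistance network (inner→outer):
  R'_nickel alloy = ln(0.0327/0.0252)/(2πk) = 0.2605/(2π·12.4) = 0.003344 m·K/W
  R'_cellular glass = ln(0.0571/0.0327)/(2πk) = 0.5574/(2π·0.0591) = 1.501 m·K/W
ΣR = 0.003344 + 1.501 = 1.504 m·K/W
Q' = ΔT/ΣR = (7.7 °C − 29.2 °C)/1.504 = -14.3 W/m
(Negative Q' ⇒ heat flows inward; heat gain = 14.3 W/m.)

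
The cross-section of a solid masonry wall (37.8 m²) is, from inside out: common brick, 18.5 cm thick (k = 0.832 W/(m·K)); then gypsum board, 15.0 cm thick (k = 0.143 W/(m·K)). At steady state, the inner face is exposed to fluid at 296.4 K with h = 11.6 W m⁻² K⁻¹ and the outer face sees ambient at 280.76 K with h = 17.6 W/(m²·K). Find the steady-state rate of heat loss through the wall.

Q = 418 W

Treat each layer as a resistance in series:
  R_conv,in = 1/(hA) = 1/(11.6·37.8) = 0.002281 K/W
  R_common brick = L/(kA) = 0.185/(0.832·37.8) = 0.005882 K/W
  R_gypsum board = L/(kA) = 0.150/(0.143·37.8) = 0.02775 K/W
  R_conv,out = 1/(hA) = 1/(17.6·37.8) = 0.001503 K/W
ΣR = 0.002281 + 0.005882 + 0.02775 + 0.001503 = 0.03742 K/W
Q = ΔT/ΣR = (296.4 K − 280.76 K)/0.03742 = 418 W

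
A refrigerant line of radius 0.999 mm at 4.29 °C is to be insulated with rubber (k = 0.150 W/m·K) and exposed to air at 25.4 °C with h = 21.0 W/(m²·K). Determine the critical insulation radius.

r_cr = 0.714 cm

For a cylinder, r_cr = k_ins/h = 0.150/21.0 = 0.00714 m = 0.714 cm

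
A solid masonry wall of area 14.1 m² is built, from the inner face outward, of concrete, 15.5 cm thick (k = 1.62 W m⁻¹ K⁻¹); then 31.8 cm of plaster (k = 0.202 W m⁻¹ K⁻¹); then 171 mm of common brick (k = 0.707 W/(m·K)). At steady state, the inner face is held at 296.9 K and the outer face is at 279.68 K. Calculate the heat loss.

Series thermal resistances, inner to outer:
  R_concrete = L/(kA) = 0.155/(1.62·14.1) = 0.006786 K/W
  R_plaster = L/(kA) = 0.318/(0.202·14.1) = 0.1116 K/W
  R_common brick = L/(kA) = 0.171/(0.707·14.1) = 0.01715 K/W
ΣR = 0.006786 + 0.1116 + 0.01715 = 0.1355 K/W
Q = ΔT/ΣR = (296.9 K − 279.68 K)/0.1355 = 127 W

Q = 127 W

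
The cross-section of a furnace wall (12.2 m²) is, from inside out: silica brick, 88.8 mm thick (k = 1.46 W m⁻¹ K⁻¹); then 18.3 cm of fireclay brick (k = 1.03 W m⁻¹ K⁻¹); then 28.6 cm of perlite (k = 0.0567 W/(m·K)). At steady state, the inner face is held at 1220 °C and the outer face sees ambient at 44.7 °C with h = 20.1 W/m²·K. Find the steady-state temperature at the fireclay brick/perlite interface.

Series thermal resistances, inner to outer:
  R_silica brick = L/(kA) = 0.0888/(1.46·12.2) = 0.004985 K/W
  R_fireclay brick = L/(kA) = 0.183/(1.03·12.2) = 0.01456 K/W
  R_perlite = L/(kA) = 0.286/(0.0567·12.2) = 0.4135 K/W
  R_conv,out = 1/(hA) = 1/(20.1·12.2) = 0.004078 K/W
ΣR = 0.004985 + 0.01456 + 0.4135 + 0.004078 = 0.4371 K/W
Q = ΔT/ΣR = (1220 °C − 44.7 °C)/0.4371 = 2689 W
From the inner boundary to the fireclay brick/perlite interface, ΣR_partial = 0.01954 K/W.
T_interface = T_in − Q·ΣR_partial = 1220 °C − (2689)(0.01954) = 1167 °C

T = 1167 °C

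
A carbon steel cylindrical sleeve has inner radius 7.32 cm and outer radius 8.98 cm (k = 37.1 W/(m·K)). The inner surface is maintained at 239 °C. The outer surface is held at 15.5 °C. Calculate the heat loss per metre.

Q' = 2πk·ΔT/ln(r₂/r₁) = 2π × 37.1 × 223.5 / ln(0.0898/0.0732) = 2.55×10^5 W/m

Q' = 255 kW/m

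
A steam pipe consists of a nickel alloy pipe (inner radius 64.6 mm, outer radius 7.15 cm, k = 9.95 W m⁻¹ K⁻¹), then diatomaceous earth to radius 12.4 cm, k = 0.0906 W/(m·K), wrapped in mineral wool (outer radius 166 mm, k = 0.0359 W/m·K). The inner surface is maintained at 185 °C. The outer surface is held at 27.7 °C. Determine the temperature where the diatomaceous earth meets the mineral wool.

T = 118 °C

Resistance network (inner→outer):
  R'_nickel alloy = ln(0.0715/0.0646)/(2πk) = 0.1015/(2π·9.95) = 0.001623 m·K/W
  R'_diatomaceous earth = ln(0.124/0.0715)/(2πk) = 0.5506/(2π·0.0906) = 0.9672 m·K/W
  R'_mineral wool = ln(0.166/0.124)/(2πk) = 0.2917/(2π·0.0359) = 1.293 m·K/W
ΣR = 0.001623 + 0.9672 + 1.293 = 2.262 m·K/W
Q' = ΔT/ΣR = (185 °C − 27.7 °C)/2.262 = 69.54 W/m
From the inner boundary to the diatomaceous earth/mineral wool interface, ΣR_partial = 0.9688 m·K/W.
T_interface = T_in − Q'·ΣR_partial = 185 °C − (69.54)(0.9688) = 118 °C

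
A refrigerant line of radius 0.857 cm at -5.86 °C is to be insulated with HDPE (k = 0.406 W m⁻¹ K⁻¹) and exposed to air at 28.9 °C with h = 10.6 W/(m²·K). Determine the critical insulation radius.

r_cr = 3.83 cm

For a cylinder, r_cr = k_ins/h = 0.406/10.6 = 0.0383 m = 3.83 cm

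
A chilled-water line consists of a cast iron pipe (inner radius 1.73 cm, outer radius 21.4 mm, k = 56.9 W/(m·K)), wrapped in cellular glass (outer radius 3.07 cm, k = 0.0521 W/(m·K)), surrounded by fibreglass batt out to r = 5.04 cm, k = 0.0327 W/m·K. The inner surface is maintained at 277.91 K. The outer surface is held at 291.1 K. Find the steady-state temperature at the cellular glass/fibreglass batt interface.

Treat each layer as a resistance in series:
  R'_cast iron = ln(0.0214/0.0173)/(2πk) = 0.2127/(2π·56.9) = 5.949×10^-4 m·K/W
  R'_cellular glass = ln(0.0307/0.0214)/(2πk) = 0.3609/(2π·0.0521) = 1.102 m·K/W
  R'_fibreglass batt = ln(0.0504/0.0307)/(2πk) = 0.4957/(2π·0.0327) = 2.413 m·K/W
ΣR = 5.949×10^-4 + 1.102 + 2.413 = 3.516 m·K/W
Q' = ΔT/ΣR = (277.91 K − 291.1 K)/3.516 = -3.751 W/m
From the inner boundary to the cellular glass/fibreglass batt interface, ΣR_partial = 1.103 m·K/W.
T_interface = T_in − Q'·ΣR_partial = 277.91 K − (-3.751)(1.103) = 282.05 K

T = 282.05 K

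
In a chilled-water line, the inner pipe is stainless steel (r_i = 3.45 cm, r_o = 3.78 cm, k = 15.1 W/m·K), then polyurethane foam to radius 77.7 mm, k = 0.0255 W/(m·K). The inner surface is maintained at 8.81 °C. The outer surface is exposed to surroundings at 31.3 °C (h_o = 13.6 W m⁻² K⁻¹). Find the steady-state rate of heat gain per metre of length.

Resistance network (inner→outer):
  R'_stainless steel = ln(0.0378/0.0345)/(2πk) = 0.09135/(2π·15.1) = 9.628×10^-4 m·K/W
  R'_polyurethane foam = ln(0.0777/0.0378)/(2πk) = 0.7205/(2π·0.0255) = 4.497 m·K/W
  R'_conv,out = 1/(2πr h) = 1/(2π·0.0777·13.6) = 0.1506 m·K/W
ΣR = 9.628×10^-4 + 4.497 + 0.1506 = 4.649 m·K/W
Q' = ΔT/ΣR = (8.81 °C − 31.3 °C)/4.649 = -4.84 W/m
(Negative Q' ⇒ heat flows inward; heat gain = 4.84 W/m.)

Q' = 4.84 W/m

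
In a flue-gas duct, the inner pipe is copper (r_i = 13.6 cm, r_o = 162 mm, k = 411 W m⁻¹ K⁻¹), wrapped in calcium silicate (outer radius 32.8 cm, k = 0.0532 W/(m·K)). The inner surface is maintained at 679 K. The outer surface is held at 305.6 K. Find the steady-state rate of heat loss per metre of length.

Treat each layer as a resistance in series:
  R'_copper = ln(0.162/0.136)/(2πk) = 0.1749/(2π·411) = 6.774×10^-5 m·K/W
  R'_calcium silicate = ln(0.328/0.162)/(2πk) = 0.7054/(2π·0.0532) = 2.110 m·K/W
ΣR = 6.774×10^-5 + 2.110 = 2.110 m·K/W
Q' = ΔT/ΣR = (679 K − 305.6 K)/2.110 = 177 W/m

Q' = 177 W/m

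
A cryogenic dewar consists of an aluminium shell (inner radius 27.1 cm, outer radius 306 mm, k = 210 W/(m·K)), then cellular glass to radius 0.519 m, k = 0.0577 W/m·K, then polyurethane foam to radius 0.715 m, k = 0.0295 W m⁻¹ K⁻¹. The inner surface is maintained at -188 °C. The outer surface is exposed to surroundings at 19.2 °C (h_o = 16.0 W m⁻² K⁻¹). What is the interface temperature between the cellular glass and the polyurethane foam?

Resistance network (inner→outer):
  R_aluminium = (1/0.271 − 1/0.306)/(4πk) = 0.4221/(4π·210) = 1.599×10^-4 K/W
  R_cellular glass = (1/0.306 − 1/0.519)/(4πk) = 1.341/(4π·0.0577) = 1.850 K/W
  R_polyurethane foam = (1/0.519 − 1/0.715)/(4πk) = 0.5282/(4π·0.0295) = 1.425 K/W
  R_conv,out = 1/(4πr²h) = 1/(4π·0.715²·16.0) = 0.009729 K/W
ΣR = 1.599×10^-4 + 1.850 + 1.425 + 0.009729 = 3.285 K/W
Q = ΔT/ΣR = (-188 °C − 19.2 °C)/3.285 = -63.07 W
From the inner boundary to the cellular glass/polyurethane foam interface, ΣR_partial = 1.850 K/W.
T_interface = T_in − Q·ΣR_partial = -188 °C − (-63.07)(1.850) = -71.3 °C

T = -71.3 °C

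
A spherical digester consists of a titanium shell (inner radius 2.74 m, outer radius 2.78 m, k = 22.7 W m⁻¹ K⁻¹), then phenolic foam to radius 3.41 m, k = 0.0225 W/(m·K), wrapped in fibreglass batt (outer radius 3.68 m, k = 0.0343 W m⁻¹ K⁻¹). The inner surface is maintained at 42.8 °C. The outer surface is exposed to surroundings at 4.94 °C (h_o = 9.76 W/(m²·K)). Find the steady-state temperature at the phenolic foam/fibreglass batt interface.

Resistance network (inner→outer):
  R_titanium = (1/2.74 − 1/2.78)/(4πk) = 0.005251/(4π·22.7) = 1.841×10^-5 K/W
  R_phenolic foam = (1/2.78 − 1/3.41)/(4πk) = 0.06646/(4π·0.0225) = 0.2350 K/W
  R_fibreglass batt = (1/3.41 − 1/3.68)/(4πk) = 0.02152/(4π·0.0343) = 0.04992 K/W
  R_conv,out = 1/(4πr²h) = 1/(4π·3.68²·9.76) = 6.021×10^-4 K/W
ΣR = 1.841×10^-5 + 0.2350 + 0.04992 + 6.021×10^-4 = 0.2855 K/W
Q = ΔT/ΣR = (42.8 °C − 4.94 °C)/0.2855 = 132.6 W
From the inner boundary to the phenolic foam/fibreglass batt interface, ΣR_partial = 0.2350 K/W.
T_interface = T_in − Q·ΣR_partial = 42.8 °C − (132.6)(0.2350) = 11.6 °C

T = 11.6 °C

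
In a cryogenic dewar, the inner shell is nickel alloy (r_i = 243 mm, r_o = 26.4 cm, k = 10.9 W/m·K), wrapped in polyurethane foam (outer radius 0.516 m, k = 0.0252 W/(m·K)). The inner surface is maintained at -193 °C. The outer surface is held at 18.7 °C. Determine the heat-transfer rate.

Series thermal resistances, inner to outer:
  R_nickel alloy = (1/0.243 − 1/0.264)/(4πk) = 0.3273/(4π·10.9) = 0.002390 K/W
  R_polyurethane foam = (1/0.264 − 1/0.516)/(4πk) = 1.850/(4π·0.0252) = 5.842 K/W
ΣR = 0.002390 + 5.842 = 5.844 K/W
Q = ΔT/ΣR = (-193 °C − 18.7 °C)/5.844 = -36.2 W
(Negative Q ⇒ heat flows inward; heat gain = 36.2 W.)

Q = 36.2 W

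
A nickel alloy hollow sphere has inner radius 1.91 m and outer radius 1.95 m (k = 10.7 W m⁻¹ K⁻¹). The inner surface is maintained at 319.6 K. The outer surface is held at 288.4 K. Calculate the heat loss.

Q = 4πk·ΔT/(1/r₁ − 1/r₂) = 4π × 10.7 × 31.2 / (1/1.91 − 1/1.95) = 3.91×10^5 W

Q = 391 kW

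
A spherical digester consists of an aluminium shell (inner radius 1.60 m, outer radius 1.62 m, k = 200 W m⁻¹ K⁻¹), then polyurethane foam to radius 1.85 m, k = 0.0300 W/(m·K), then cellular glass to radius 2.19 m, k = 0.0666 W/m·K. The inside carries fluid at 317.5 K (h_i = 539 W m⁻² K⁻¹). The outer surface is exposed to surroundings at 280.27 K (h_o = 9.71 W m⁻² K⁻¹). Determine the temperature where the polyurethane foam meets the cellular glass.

Resistance network (inner→outer):
  R_conv,in = 1/(4πr²h) = 1/(4π·1.60²·539) = 5.767×10^-5 K/W
  R_aluminium = (1/1.60 − 1/1.62)/(4πk) = 0.007716/(4π·200) = 3.070×10^-6 K/W
  R_polyurethane foam = (1/1.62 − 1/1.85)/(4πk) = 0.07674/(4π·0.0300) = 0.2036 K/W
  R_cellular glass = (1/1.85 − 1/2.19)/(4πk) = 0.08392/(4π·0.0666) = 0.1003 K/W
  R_conv,out = 1/(4πr²h) = 1/(4π·2.19²·9.71) = 0.001709 K/W
ΣR = 5.767×10^-5 + 3.070×10^-6 + 0.2036 + 0.1003 + 0.001709 = 0.3057 K/W
Q = ΔT/ΣR = (317.5 K − 280.27 K)/0.3057 = 121.8 W
From the inner boundary to the polyurethane foam/cellular glass interface, ΣR_partial = 0.2037 K/W.
T_interface = T_in − Q·ΣR_partial = 317.5 K − (121.8)(0.2037) = 292.7 K

T = 292.7 K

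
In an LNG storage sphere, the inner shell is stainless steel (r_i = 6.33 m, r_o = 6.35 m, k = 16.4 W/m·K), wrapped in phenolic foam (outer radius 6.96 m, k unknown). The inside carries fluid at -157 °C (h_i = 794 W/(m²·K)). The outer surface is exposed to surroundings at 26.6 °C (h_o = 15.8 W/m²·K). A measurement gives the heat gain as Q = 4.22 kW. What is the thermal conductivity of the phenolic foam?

ΣR = ΔT/Q = |-157 − 26.6|/4220 = 0.04351 K/W
Known resistances:
  R_conv,in = 1/(4πr²h) = 1/(4π·6.33²·794) = 2.501×10^-6 K/W
  R_stainless steel = (1/6.33 − 1/6.35)/(4πk) = 4.976×10^-4/(4π·16.4) = 2.414×10^-6 K/W
  R_conv,out = 1/(4πr²h) = 1/(4π·6.96²·15.8) = 1.040×10^-4 K/W
R_phenolic foam = ΣR − ΣR_known = 0.04351 − 1.089×10^-4 = 0.04340 K/W
(1/r₁−1/r₂)/(4πk) = 0.04340 ⇒ k = 0.01380/(4π·0.04340) = 0.0253 W/m·K

k = 0.0253 W/m·K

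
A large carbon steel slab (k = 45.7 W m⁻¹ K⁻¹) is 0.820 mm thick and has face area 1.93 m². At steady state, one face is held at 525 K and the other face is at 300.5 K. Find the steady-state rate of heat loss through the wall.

Q = 2.41×10^7 W

Q = kA·ΔT/L = 45.7 × 1.93 × |525 K − 300.5 K| / 8.20×10^-4 = 2.41×10^7 W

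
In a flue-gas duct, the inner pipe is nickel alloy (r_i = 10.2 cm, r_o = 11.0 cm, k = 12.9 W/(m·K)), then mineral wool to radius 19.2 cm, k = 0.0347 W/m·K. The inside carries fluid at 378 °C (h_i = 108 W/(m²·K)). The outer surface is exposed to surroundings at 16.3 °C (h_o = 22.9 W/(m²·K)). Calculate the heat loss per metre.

Resistance network (inner→outer):
  R'_conv,in = 1/(2πr h) = 1/(2π·0.102·108) = 0.01445 m·K/W
  R'_nickel alloy = ln(0.110/0.102)/(2πk) = 0.07551/(2π·12.9) = 9.316×10^-4 m·K/W
  R'_mineral wool = ln(0.192/0.110)/(2πk) = 0.5570/(2π·0.0347) = 2.555 m·K/W
  R'_conv,out = 1/(2πr h) = 1/(2π·0.192·22.9) = 0.03620 m·K/W
ΣR = 0.01445 + 9.316×10^-4 + 2.555 + 0.03620 = 2.607 m·K/W
Q' = ΔT/ΣR = (378 °C − 16.3 °C)/2.607 = 139 W/m

Q' = 139 W/m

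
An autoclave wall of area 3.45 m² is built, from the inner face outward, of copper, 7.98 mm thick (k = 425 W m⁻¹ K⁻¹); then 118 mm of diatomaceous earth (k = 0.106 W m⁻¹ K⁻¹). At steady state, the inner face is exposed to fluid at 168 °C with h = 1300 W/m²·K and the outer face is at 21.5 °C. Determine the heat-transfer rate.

Q = 454 W

Series thermal resistances, inner to outer:
  R_conv,in = 1/(hA) = 1/(1300·3.45) = 2.230×10^-4 K/W
  R_copper = L/(kA) = 0.00798/(425·3.45) = 5.442×10^-6 K/W
  R_diatomaceous earth = L/(kA) = 0.118/(0.106·3.45) = 0.3227 K/W
ΣR = 2.230×10^-4 + 5.442×10^-6 + 0.3227 = 0.3229 K/W
Q = ΔT/ΣR = (168 °C − 21.5 °C)/0.3229 = 454 W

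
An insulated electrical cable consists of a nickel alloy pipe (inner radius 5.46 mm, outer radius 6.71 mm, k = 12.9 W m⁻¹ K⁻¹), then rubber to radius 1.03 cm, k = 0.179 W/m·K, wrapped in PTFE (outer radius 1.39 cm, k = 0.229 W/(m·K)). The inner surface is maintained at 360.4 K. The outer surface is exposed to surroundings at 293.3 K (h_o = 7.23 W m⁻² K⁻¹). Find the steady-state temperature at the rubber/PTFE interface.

T = 348.6 K

Treat each layer as a resistance in series:
  R'_nickel alloy = ln(0.00671/0.00546)/(2πk) = 0.2062/(2π·12.9) = 0.002543 m·K/W
  R'_rubber = ln(0.0103/0.00671)/(2πk) = 0.4285/(2π·0.179) = 0.3810 m·K/W
  R'_PTFE = ln(0.0139/0.0103)/(2πk) = 0.2997/(2π·0.229) = 0.2083 m·K/W
  R'_conv,out = 1/(2πr h) = 1/(2π·0.0139·7.23) = 1.584 m·K/W
ΣR = 0.002543 + 0.3810 + 0.2083 + 1.584 = 2.176 m·K/W
Q' = ΔT/ΣR = (360.4 K − 293.3 K)/2.176 = 30.84 W/m
From the inner boundary to the rubber/PTFE interface, ΣR_partial = 0.3835 m·K/W.
T_interface = T_in − Q'·ΣR_partial = 360.4 K − (30.84)(0.3835) = 348.6 K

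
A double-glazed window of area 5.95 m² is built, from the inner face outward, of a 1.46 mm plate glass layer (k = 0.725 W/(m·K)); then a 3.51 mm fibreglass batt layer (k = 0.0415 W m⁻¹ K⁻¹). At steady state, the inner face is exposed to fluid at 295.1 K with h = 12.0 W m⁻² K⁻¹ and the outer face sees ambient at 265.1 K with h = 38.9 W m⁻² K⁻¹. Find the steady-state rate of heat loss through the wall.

Q = 912 W

Series thermal resistances, inner to outer:
  R_conv,in = 1/(hA) = 1/(12.0·5.95) = 0.01401 K/W
  R_plate glass = L/(kA) = 0.00146/(0.725·5.95) = 3.385×10^-4 K/W
  R_fibreglass batt = L/(kA) = 0.00351/(0.0415·5.95) = 0.01421 K/W
  R_conv,out = 1/(hA) = 1/(38.9·5.95) = 0.004320 K/W
ΣR = 0.01401 + 3.385×10^-4 + 0.01421 + 0.004320 = 0.03288 K/W
Q = ΔT/ΣR = (295.1 K − 265.1 K)/0.03288 = 912 W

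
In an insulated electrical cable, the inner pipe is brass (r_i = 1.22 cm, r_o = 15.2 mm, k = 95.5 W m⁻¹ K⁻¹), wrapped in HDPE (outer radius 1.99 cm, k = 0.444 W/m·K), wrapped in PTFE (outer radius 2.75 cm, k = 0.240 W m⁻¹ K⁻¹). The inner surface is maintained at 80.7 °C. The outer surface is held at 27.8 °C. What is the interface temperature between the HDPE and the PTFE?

Series thermal resistances, inner to outer:
  R'_brass = ln(0.0152/0.0122)/(2πk) = 0.2199/(2π·95.5) = 3.664×10^-4 m·K/W
  R'_HDPE = ln(0.0199/0.0152)/(2πk) = 0.2694/(2π·0.444) = 0.09658 m·K/W
  R'_PTFE = ln(0.0275/0.0199)/(2πk) = 0.3235/(2π·0.240) = 0.2145 m·K/W
ΣR = 3.664×10^-4 + 0.09658 + 0.2145 = 0.3114 m·K/W
Q' = ΔT/ΣR = (80.7 °C − 27.8 °C)/0.3114 = 169.9 W/m
From the inner boundary to the HDPE/PTFE interface, ΣR_partial = 0.09695 m·K/W.
T_interface = T_in − Q'·ΣR_partial = 80.7 °C − (169.9)(0.09695) = 64.2 °C

T = 64.2 °C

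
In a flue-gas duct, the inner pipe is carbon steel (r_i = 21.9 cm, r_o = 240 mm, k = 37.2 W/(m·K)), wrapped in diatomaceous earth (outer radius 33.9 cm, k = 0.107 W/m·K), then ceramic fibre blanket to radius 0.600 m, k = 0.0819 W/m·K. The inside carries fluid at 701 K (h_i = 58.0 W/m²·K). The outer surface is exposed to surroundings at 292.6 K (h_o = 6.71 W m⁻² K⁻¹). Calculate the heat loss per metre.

Q' = 244 W/m

Treat each layer as a resistance in series:
  R'_conv,in = 1/(2πr h) = 1/(2π·0.219·58.0) = 0.01253 m·K/W
  R'_carbon steel = ln(0.240/0.219)/(2πk) = 0.09157/(2π·37.2) = 3.918×10^-4 m·K/W
  R'_diatomaceous earth = ln(0.339/0.240)/(2πk) = 0.3454/(2π·0.107) = 0.5137 m·K/W
  R'_ceramic fibre blanket = ln(0.600/0.339)/(2πk) = 0.5709/(2π·0.0819) = 1.109 m·K/W
  R'_conv,out = 1/(2πr h) = 1/(2π·0.600·6.71) = 0.03953 m·K/W
ΣR = 0.01253 + 3.918×10^-4 + 0.5137 + 1.109 + 0.03953 = 1.675 m·K/W
Q' = ΔT/ΣR = (701 K − 292.6 K)/1.675 = 244 W/m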